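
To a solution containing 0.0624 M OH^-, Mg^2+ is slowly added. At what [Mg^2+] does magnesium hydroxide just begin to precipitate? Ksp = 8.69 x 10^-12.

[Mg^2+] = 2.23 × 10^-9 M

Mg(OH)2(s) ⇌ Mg^2+ + 2 OH^-
Ksp = [Mg^2+][OH^-]^2
Precipitation begins when Q = Ksp. With [OH^-] = 0.0624 M:
8.69 x 10^-12 = (0.0624)^2 × [Mg^2+]
[Mg^2+] = (8.69 x 10^-12 / 3.894 × 10^-3) = 2.23 × 10^-9 M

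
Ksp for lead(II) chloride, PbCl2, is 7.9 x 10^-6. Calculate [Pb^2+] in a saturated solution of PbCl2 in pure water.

PbCl2(s) <=> Pb^2+ + 2 Cl^-
Ksp = [Pb^2+][Cl^-]^2
With molar solubility s: [Pb^2+] = s, [Cl^-] = 2s.
So Ksp = s × (2s)^2 = 4s^3
s = (7.9 x 10^-6 / 4)^(1/3) = 1.25 × 10^-2 M
[Pb^2+] = s = 1.3 × 10^-2 M

[Pb^2+] = 1.3 × 10^-2 M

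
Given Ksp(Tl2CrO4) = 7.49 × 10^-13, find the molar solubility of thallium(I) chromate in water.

5.72 × 10^-5 M

Tl2CrO4(s) ⇌ 2 Tl^+(aq) + CrO4^2-(aq)
Ksp = [Tl^+]^2[CrO4^2-]
With molar solubility s: [Tl^+] = 2s, [CrO4^2-] = s.
Substituting: Ksp = (2s)^2s = 4s^3
s = (7.49 × 10^-13 / 4)^(1/3) = 5.72 × 10^-5 M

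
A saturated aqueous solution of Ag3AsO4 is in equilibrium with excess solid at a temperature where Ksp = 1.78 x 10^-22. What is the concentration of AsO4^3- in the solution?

[AsO4^3-] ≈ 1.60 × 10^-6 M

Ag3AsO4(s) ⇌ 3 Ag^+(aq) + AsO4^3-(aq)
Ksp = [Ag^+]^3[AsO4^3-]
Let s = molar solubility. Then [Ag^+] = 3s and [AsO4^3-] = s.
So Ksp = (3s)^3 × s = 27s^4
Solving, s = (1.78 x 10^-22/27)^(1/4) = 1.602 x 10^-6 M
[AsO4^3-] = s = 1.60 x 10^-6 M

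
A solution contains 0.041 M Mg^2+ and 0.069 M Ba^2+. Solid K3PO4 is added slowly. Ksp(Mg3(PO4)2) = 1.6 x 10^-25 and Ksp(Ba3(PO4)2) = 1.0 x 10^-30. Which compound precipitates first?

Each salt begins to precipitate when Q = Ksp, i.e. when [PO4^3-] reaches its threshold.
For Mg3(PO4)2: 1.6 x 10^-25 = (0.041)^3 × [PO4^3-]^2  ⇒  [PO4^3-] = 4.8 × 10^-11 M.
For Ba3(PO4)2: 1.0 x 10^-30 = (0.069)^3 × [PO4^3-]^2  ⇒  [PO4^3-] = 5.5 × 10^-14 M.
The salt with the lower threshold [PO4^3-] precipitates first: Ba3(PO4)2.

Ba3(PO4)2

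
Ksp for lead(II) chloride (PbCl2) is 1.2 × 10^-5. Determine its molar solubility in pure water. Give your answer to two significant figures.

PbCl2(s) ⇌ Pb^2+ + 2 Cl^-
Ksp = [Pb^2+][Cl^-]^2
With molar solubility s: [Pb^2+] = s, [Cl^-] = 2s.
Substituting: Ksp = s(2s)^2 = 4s^3
s = (1.2 × 10^-5 / 4)^(1/3) = 1.4 x 10^-2 M

s ≈ 0.014 M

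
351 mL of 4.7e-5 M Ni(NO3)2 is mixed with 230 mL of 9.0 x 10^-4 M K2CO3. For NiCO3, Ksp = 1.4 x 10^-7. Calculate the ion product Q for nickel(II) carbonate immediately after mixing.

Total volume = 351 + 230 = 581 mL.
[Ni^2+] = 4.7 × 10^-5 × (351/581) = 2.84 x 10^-5 M
[CO3^2-] = 9.0 × 10^-4 × (230/581) = 3.56 × 10^-4 M
NiCO3(s) ⇌ Ni^2+(aq) + CO3^2-(aq), so Q = [Ni^2+][CO3^2-]
Q = (2.84 x 10^-5)(3.56 × 10^-4) = 1.0 x 10^-8
Q < Ksp, so no precipitate of NiCO3 forms.

Q ≈ 1.0e-8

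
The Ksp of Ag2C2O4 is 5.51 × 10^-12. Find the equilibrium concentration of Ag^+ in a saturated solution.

Ag2C2O4(s) ⇌ 2 Ag^+(aq) + C2O4^2-(aq)
Ksp = [Ag^+]^2[C2O4^2-]
If s mol/L of Ag2C2O4 dissolves, [Ag^+] = 2s and [C2O4^2-] = s.
Ksp = (2s)^2s = 4s^3
s = (5.51 × 10^-12 / 4)^(1/3) = 1.113 x 10^-4 M
[Ag^+] = 2s = 2.23 × 10^-4 M

[Ag^+] ≈ 2.23e-4 M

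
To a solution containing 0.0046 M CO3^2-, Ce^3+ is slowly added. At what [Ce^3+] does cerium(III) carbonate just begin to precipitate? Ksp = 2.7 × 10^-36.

Ce2(CO3)3(s) ⇌ 2 Ce^3+(aq) + 3 CO3^2-(aq)
Ksp = [Ce^3+]^2[CO3^2-]^3
Precipitation begins when Q = Ksp. With [CO3^2-] = 0.0046 M:
2.7 × 10^-36 = (0.0046)^3 × [Ce^3+]^2
[Ce^3+] = (2.7 × 10^-36 / 9.73 × 10^-8)^(1/2) = 5.3 × 10^-15 M

[Ce^3+] ≈ 5.3 x 10^-15 M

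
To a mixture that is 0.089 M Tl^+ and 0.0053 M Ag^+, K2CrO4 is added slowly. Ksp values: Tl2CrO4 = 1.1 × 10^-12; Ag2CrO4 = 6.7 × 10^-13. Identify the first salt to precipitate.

Tl2CrO4

Each salt begins to precipitate when Q = Ksp, i.e. when [CrO4^2-] reaches its threshold.
For Tl2CrO4: 1.1 × 10^-12 = (0.089)^2 × [CrO4^2-]  ⇒  [CrO4^2-] = 1.4 x 10^-10 M.
For Ag2CrO4: 6.7 × 10^-13 = (0.0053)^2 × [CrO4^2-]  ⇒  [CrO4^2-] = 2.4 × 10^-8 M.
The salt with the lower threshold [CrO4^2-] precipitates first: Tl2CrO4.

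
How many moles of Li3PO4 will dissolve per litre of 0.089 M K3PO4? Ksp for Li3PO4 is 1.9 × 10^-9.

Li3PO4(s) <=> 3 Li^+(aq) + PO4^3-(aq)
Ksp = [Li^+]^3[PO4^3-]
Let s be the molar solubility in this solution. [Li^+] = 3s, [PO4^3-] = 0.089 + s ≈ 0.089 (Ksp is small, so little additional dissolves).
Ksp ≈ (3s)^3 × 0.089
s = 9.2 × 10^-4 M
Check: s = 9.2 × 10^-4 ≪ 0.089, so the approximation is valid.

9.2e-4 M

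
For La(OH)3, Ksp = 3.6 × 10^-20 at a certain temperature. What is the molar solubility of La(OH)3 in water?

La(OH)3(s) ⇌ La^3+ + 3 OH^-
Ksp = [La^3+][OH^-]^3
With molar solubility s: [La^3+] = s, [OH^-] = 3s.
So Ksp = s × (3s)^3 = 27s^4
s = (3.6 × 10^-20 / 27)^(1/4) = 6.0 x 10^-6 M

s = 6.0 x 10^-6 M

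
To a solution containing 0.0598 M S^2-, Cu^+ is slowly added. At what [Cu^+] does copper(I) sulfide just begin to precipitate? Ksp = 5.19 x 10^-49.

[Cu^+] = 2.95 × 10^-24 M

Cu2S(s) ⇌ 2 Cu^+ + S^2-
Ksp = [Cu^+]^2[S^2-]
Precipitation begins when Q = Ksp. With [S^2-] = 0.0598 M:
5.19 x 10^-49 = (0.0598) × [Cu^+]^2
[Cu^+] = (5.19 x 10^-49 / 5.98 × 10^-2)^(1/2) = 2.95 × 10^-24 M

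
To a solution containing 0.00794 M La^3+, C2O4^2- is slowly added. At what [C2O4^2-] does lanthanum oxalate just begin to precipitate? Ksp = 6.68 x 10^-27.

[C2O4^2-] = 4.73 x 10^-8 M

La2(C2O4)3(s) ⇌ 2 La^3+ + 3 C2O4^2-
Ksp = [La^3+]^2[C2O4^2-]^3
Precipitation begins when Q = Ksp. With [La^3+] = 0.00794 M:
6.68 x 10^-27 = (0.00794)^2 × [C2O4^2-]^3
[C2O4^2-] = (6.68 x 10^-27 / 6.304 × 10^-5)^(1/3) = 4.73 × 10^-8 M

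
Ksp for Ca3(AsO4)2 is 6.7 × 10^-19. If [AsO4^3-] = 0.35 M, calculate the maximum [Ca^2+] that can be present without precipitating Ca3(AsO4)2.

1.8 × 10^-6 M

Ca3(AsO4)2(s) ⇌ 3 Ca^2+(aq) + 2 AsO4^3-(aq)
Ksp = [Ca^2+]^3[AsO4^3-]^2
Precipitation begins when Q = Ksp. With [AsO4^3-] = 0.35 M:
6.7 × 10^-19 = (0.35)^2 × [Ca^2+]^3
[Ca^2+] = (6.7 × 10^-19 / 1.23 × 10^-1)^(1/3) = 1.8 × 10^-6 M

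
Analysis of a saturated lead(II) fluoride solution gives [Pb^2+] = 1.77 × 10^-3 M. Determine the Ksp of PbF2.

PbF2(s) <=> Pb^2+ + 2 F^-
Stoichiometry gives [F^-] = (2/1)[Pb^2+] = 3.540 × 10^-3 M.
Ksp = [Pb^2+][F^-]^2
Ksp = 1.77 × 10^-3 × (3.540 × 10^-3)^2 = 2.22 × 10^-8

2.22 × 10^-8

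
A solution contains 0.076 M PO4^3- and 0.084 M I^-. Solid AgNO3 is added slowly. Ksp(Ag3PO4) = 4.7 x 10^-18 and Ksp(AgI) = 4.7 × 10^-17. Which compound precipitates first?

AgI

Precipitation of each salt starts when its ion product equals its Ksp.
For Ag3PO4: 4.7 x 10^-18 = 0.076 × [Ag^+]^3  ⇒  [Ag^+] = 4.0 × 10^-6 M.
For AgI: 4.7 × 10^-17 = 0.084 × [Ag^+]  ⇒  [Ag^+] = 5.6 × 10^-16 M.
The salt with the lower threshold [Ag^+] precipitates first: AgI.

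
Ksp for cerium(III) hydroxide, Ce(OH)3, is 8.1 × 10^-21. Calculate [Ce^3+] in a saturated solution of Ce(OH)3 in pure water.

Ce(OH)3(s) ⇌ Ce^3+ + 3 OH^-
Ksp = [Ce^3+][OH^-]^3
If s mol/L of Ce(OH)3 dissolves, [Ce^3+] = s and [OH^-] = 3s.
Substituting: Ksp = s(3s)^3 = 27s^4
s^4 = 8.1 × 10^-21 / 27, so s = 4.16 x 10^-6 M
[Ce^3+] = s = 4.2 × 10^-6 M

[Ce^3+] = 4.2 × 10^-6 M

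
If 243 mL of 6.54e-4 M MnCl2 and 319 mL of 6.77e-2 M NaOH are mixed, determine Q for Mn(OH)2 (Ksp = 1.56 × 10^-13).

Q = 4.18e-7

Total volume = 243 + 319 = 562 mL.
[Mn^2+] = 6.54 x 10^-4 × (243/562) = 2.828 × 10^-4 M
[OH^-] = 6.77 × 10^-2 × (319/562) = 3.843 × 10^-2 M
Mn(OH)2(s) ⇌ Mn^2+(aq) + 2 OH^-(aq), so Q = [Mn^2+][OH^-]^2
Q = (2.828 × 10^-4)(3.843 × 10^-2)^2 = 4.18 × 10^-7
Q > Ksp, so Mn(OH)2 will precipitate.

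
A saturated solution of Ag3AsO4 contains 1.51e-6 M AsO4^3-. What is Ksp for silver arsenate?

Ksp = 1.40 × 10^-22

Ag3AsO4(s) <=> 3 Ag^+(aq) + AsO4^3-(aq)
Stoichiometry gives [Ag^+] = (3/1)[AsO4^3-] = 4.530 × 10^-6 M.
Ksp = [Ag^+]^3[AsO4^3-]
Ksp = (4.530 × 10^-6)^3 × 1.51 x 10^-6 = 1.40 × 10^-22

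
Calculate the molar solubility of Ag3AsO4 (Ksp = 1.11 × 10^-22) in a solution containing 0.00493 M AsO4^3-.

Ag3AsO4(s) ⇌ 3 Ag^+(aq) + AsO4^3-(aq)
Ksp = [Ag^+]^3[AsO4^3-]
Let s be the molar solubility in this solution. [Ag^+] = 3s, [AsO4^3-] = 0.00493 + s ≈ 0.00493 (common-ion effect: AsO4^3- is already 0.00493 M).
Ksp ≈ (3s)^3 × 0.00493
s = 9.41 x 10^-8 M
Check: s = 9.4 x 10^-8 ≪ 0.00493, so the approximation is valid.

9.41 x 10^-8 M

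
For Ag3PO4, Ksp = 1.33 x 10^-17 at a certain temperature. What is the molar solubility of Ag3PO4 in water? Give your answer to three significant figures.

Ag3PO4(s) ⇌ 3 Ag^+(aq) + PO4^3-(aq)
Ksp = [Ag^+]^3[PO4^3-]
Let s = molar solubility. Then [Ag^+] = 3s and [PO4^3-] = s.
Ksp = (3s)^3s = 27s^4
s^4 = 1.33 x 10^-17 / 27, so s = 2.65 x 10^-5 M

s ≈ 2.65 × 10^-5 M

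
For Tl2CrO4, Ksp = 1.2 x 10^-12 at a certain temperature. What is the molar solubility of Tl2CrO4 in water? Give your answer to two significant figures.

6.7e-5 M

Tl2CrO4(s) ⇌ 2 Tl^+(aq) + CrO4^2-(aq)
Ksp = [Tl^+]^2[CrO4^2-]
If s mol/L of Tl2CrO4 dissolves, [Tl^+] = 2s and [CrO4^2-] = s.
So Ksp = (2s)^2 × s = 4s^3
Solving, s = (1.2 x 10^-12/4)^(1/3) = 6.7 x 10^-5 M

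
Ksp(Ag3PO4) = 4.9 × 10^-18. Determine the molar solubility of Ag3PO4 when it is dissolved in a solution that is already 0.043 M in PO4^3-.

s = 1.6 × 10^-6 M

Ag3PO4(s) <=> 3 Ag^+ + PO4^3-
Ksp = [Ag^+]^3[PO4^3-]
Let s be the molar solubility in this solution. [Ag^+] = 3s, [PO4^3-] = 0.043 + s ≈ 0.043 (common-ion effect: PO4^3- is already 0.043 M).
Ksp ≈ (3s)^3 × 0.043
s = 1.6 x 10^-6 M
Check: s = 1.6 × 10^-6 ≪ 0.043, so the approximation is valid.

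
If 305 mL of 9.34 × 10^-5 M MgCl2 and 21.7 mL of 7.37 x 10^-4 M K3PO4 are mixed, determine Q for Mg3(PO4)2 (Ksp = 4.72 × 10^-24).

Q = 1.59 × 10^-21

Total volume = 305 + 21.7 = 326.7 mL.
[Mg^2+] = 9.34 × 10^-5 × (305/326.7) = 8.720 × 10^-5 M
[PO4^3-] = 7.37 × 10^-4 × (21.7/326.7) = 4.895 × 10^-5 M
Mg3(PO4)2(s) ⇌ 3 Mg^2+(aq) + 2 PO4^3-(aq), so Q = [Mg^2+]^3[PO4^3-]^2
Q = (8.720 x 10^-5)^3(4.895 × 10^-5)^2 = 1.59 x 10^-21
Q > Ksp, so Mg3(PO4)2 will precipitate.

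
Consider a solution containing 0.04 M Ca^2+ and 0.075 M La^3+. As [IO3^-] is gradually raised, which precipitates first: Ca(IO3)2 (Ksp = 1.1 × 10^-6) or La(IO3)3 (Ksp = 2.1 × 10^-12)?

Precipitation of each salt starts when its ion product equals its Ksp.
For Ca(IO3)2: 1.1 × 10^-6 = 0.04 × [IO3^-]^2  ⇒  [IO3^-] = 5.2 × 10^-3 M.
For La(IO3)3: 2.1 × 10^-12 = 0.075 × [IO3^-]^3  ⇒  [IO3^-] = 3.0 x 10^-4 M.
The salt with the lower threshold [IO3^-] precipitates first: La(IO3)3.

La(IO3)3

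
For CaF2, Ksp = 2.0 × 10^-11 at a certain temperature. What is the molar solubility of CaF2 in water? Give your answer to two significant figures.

CaF2(s) ⇌ Ca^2+ + 2 F^-
Ksp = [Ca^2+][F^-]^2
Let s = molar solubility. Then [Ca^2+] = s and [F^-] = 2s.
Substituting: Ksp = s(2s)^2 = 4s^3
Solving, s = (2.0 × 10^-11/4)^(1/3) = 1.7 × 10^-4 M

1.7 × 10^-4 M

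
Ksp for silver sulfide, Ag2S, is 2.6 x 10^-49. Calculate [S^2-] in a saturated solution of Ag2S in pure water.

Ag2S(s) <=> 2 Ag^+(aq) + S^2-(aq)
Ksp = [Ag^+]^2[S^2-]
If s mol/L of Ag2S dissolves, [Ag^+] = 2s and [S^2-] = s.
Ksp = (2s)^2s = 4s^3
s^3 = 2.6 x 10^-49 / 4, so s = 4.02 × 10^-17 M
[S^2-] = s = 4.0 x 10^-17 M

[S^2-] ≈ 4.0 × 10^-17 M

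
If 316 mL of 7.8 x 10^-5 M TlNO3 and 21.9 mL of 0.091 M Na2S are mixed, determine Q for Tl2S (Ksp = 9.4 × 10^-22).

Q ≈ 3.1 × 10^-11

Total volume = 316 + 21.9 = 337.9 mL.
[Tl^+] = 7.8 × 10^-5 × (316/337.9) = 7.29 × 10^-5 M
[S^2-] = 9.1 × 10^-2 × (21.9/337.9) = 5.90 × 10^-3 M
Tl2S(s) ⇌ 2 Tl^+ + S^2-, so Q = [Tl^+]^2[S^2-]
Q = (7.29 x 10^-5)^2(5.90 x 10^-3) = 3.1 × 10^-11
Q > Ksp, so Tl2S will precipitate.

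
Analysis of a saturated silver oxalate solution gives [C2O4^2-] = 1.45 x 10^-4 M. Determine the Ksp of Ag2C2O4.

Ksp ≈ 1.22 x 10^-11

Ag2C2O4(s) <=> 2 Ag^+(aq) + C2O4^2-(aq)
Stoichiometry gives [Ag^+] = (2/1)[C2O4^2-] = 2.900 × 10^-4 M.
Ksp = [Ag^+]^2[C2O4^2-]
Ksp = (2.900 × 10^-4)^2 × 1.45 × 10^-4 = 1.22 x 10^-11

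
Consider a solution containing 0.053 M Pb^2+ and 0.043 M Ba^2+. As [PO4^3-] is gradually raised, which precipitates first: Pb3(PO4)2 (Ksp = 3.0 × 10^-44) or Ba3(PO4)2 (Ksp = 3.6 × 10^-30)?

Pb3(PO4)2

Precipitation of each salt starts when its ion product equals its Ksp.
For Pb3(PO4)2: 3.0 × 10^-44 = (0.053)^3 × [PO4^3-]^2  ⇒  [PO4^3-] = 1.4 × 10^-20 M.
For Ba3(PO4)2: 3.6 × 10^-30 = (0.043)^3 × [PO4^3-]^2  ⇒  [PO4^3-] = 2.1 × 10^-13 M.
The salt with the lower threshold [PO4^3-] precipitates first: Pb3(PO4)2.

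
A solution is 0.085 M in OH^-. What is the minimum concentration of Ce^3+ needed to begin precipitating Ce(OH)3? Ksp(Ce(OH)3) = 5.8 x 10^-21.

Ce(OH)3(s) ⇌ Ce^3+(aq) + 3 OH^-(aq)
Ksp = [Ce^3+][OH^-]^3
Precipitation begins when Q = Ksp. With [OH^-] = 0.085 M:
5.8 x 10^-21 = (0.085)^3 × [Ce^3+]
[Ce^3+] = (5.8 x 10^-21 / 6.14 x 10^-4) = 9.4 × 10^-18 M

9.4e-18 M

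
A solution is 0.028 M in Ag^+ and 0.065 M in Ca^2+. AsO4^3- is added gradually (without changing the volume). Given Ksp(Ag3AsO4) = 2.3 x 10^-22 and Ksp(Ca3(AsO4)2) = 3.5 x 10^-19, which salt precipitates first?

Each salt begins to precipitate when Q = Ksp, i.e. when [AsO4^3-] reaches its threshold.
For Ag3AsO4: 2.3 x 10^-22 = (0.028)^3 × [AsO4^3-]  ⇒  [AsO4^3-] = 1.0 × 10^-17 M.
For Ca3(AsO4)2: 3.5 x 10^-19 = (0.065)^3 × [AsO4^3-]^2  ⇒  [AsO4^3-] = 3.6 x 10^-8 M.
The salt with the lower threshold [AsO4^3-] precipitates first: Ag3AsO4.

Ag3AsO4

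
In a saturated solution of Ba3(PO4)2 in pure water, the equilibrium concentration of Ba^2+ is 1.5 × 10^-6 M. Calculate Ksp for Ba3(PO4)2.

3.4 × 10^-30

Ba3(PO4)2(s) ⇌ 3 Ba^2+(aq) + 2 PO4^3-(aq)
Stoichiometry gives [PO4^3-] = (2/3)[Ba^2+] = 1.00 × 10^-6 M.
Ksp = [Ba^2+]^3[PO4^3-]^2
Ksp = (1.5 × 10^-6)^3 × (1.00 x 10^-6)^2 = 3.4 × 10^-30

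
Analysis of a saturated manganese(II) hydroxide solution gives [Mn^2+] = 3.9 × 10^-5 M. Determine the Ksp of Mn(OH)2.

Mn(OH)2(s) ⇌ Mn^2+ + 2 OH^-
Stoichiometry gives [OH^-] = (2/1)[Mn^2+] = 7.80 × 10^-5 M.
Ksp = [Mn^2+][OH^-]^2
Ksp = 3.9 × 10^-5 × (7.80 × 10^-5)^2 = 2.4 × 10^-13

Ksp ≈ 2.4 x 10^-13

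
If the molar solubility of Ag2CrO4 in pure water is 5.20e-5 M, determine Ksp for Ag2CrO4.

5.62e-13

Ag2CrO4(s) <=> 2 Ag^+(aq) + CrO4^2-(aq)
For each mole of Ag2CrO4 that dissolves: [Ag^+] = 2s, [CrO4^2-] = s.
Ksp = [Ag^+]^2[CrO4^2-]
Substituting: Ksp = (2s)^2s = 4s^3
Ksp = 4 × (5.20 x 10^-5)^3 = 5.62 × 10^-13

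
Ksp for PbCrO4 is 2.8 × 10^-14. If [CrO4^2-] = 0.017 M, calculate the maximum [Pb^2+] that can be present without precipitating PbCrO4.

PbCrO4(s) ⇌ Pb^2+ + CrO4^2-
Ksp = [Pb^2+][CrO4^2-]
Precipitation begins when Q = Ksp. With [CrO4^2-] = 0.017 M:
2.8 × 10^-14 = (0.017) × [Pb^2+]
[Pb^2+] = (2.8 × 10^-14 / 1.7 x 10^-2) = 1.6 × 10^-12 M

1.6 × 10^-12 M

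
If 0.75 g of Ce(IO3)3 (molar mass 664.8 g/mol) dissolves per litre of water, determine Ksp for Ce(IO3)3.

Ksp = 4.4 × 10^-11

Molar solubility s = (7.5 × 10^-1 g/L) / (664.8 g/mol) = 1.13 × 10^-3 M.
Ce(IO3)3(s) <=> Ce^3+(aq) + 3 IO3^-(aq)
If s mol/L of Ce(IO3)3 dissolves, [Ce^3+] = s and [IO3^-] = 3s.
Ksp = [Ce^3+][IO3^-]^3
Ksp = s(3s)^3 = 27s^4
With s = 1.13 × 10^-3: Ksp = 4.4 × 10^-11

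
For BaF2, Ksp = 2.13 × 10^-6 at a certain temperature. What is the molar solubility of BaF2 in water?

s ≈ 8.11 × 10^-3 M

BaF2(s) ⇌ Ba^2+ + 2 F^-
Ksp = [Ba^2+][F^-]^2
Let s = molar solubility. Then [Ba^2+] = s and [F^-] = 2s.
So Ksp = s × (2s)^2 = 4s^3
Solving, s = (2.13 × 10^-6/4)^(1/3) = 8.11 x 10^-3 M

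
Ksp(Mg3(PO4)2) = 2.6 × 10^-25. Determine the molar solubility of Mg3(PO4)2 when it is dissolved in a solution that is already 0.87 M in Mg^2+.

s = 3.1 x 10^-13 M

Mg3(PO4)2(s) ⇌ 3 Mg^2+ + 2 PO4^3-
Ksp = [Mg^2+]^3[PO4^3-]^2
Let s = moles of Mg3(PO4)2 that dissolve per litre. [Mg^2+] = 0.87 + 3s ≈ 0.87, [PO4^3-] = 2s (common-ion effect: Mg^2+ is already 0.87 M).
Ksp ≈ (0.87)^3 × (2s)^2
s = 3.1 × 10^-13 M
Check: 3s = 9.4 x 10^-13 ≪ 0.87, so the approximation is valid.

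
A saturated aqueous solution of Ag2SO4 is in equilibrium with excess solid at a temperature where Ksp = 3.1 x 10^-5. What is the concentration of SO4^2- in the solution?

[SO4^2-] ≈ 2.0 x 10^-2 M

Ag2SO4(s) <=> 2 Ag^+(aq) + SO4^2-(aq)
Ksp = [Ag^+]^2[SO4^2-]
With molar solubility s: [Ag^+] = 2s, [SO4^2-] = s.
Ksp = (2s)^2s = 4s^3
s = (3.1 x 10^-5 / 4)^(1/3) = 1.98 x 10^-2 M
[SO4^2-] = s = 2.0 x 10^-2 M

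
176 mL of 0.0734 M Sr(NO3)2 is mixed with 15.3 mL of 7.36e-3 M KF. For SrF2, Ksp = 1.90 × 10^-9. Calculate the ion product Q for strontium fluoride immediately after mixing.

Total volume = 176 + 15.3 = 191.3 mL.
[Sr^2+] = 7.34 × 10^-2 × (176/191.3) = 6.753 × 10^-2 M
[F^-] = 7.36 × 10^-3 × (15.3/191.3) = 5.886 × 10^-4 M
SrF2(s) ⇌ Sr^2+ + 2 F^-, so Q = [Sr^2+][F^-]^2
Q = (6.753 × 10^-2)(5.886 × 10^-4)^2 = 2.34 × 10^-8
Q > Ksp, so SrF2 will precipitate.

Q = 2.34e-8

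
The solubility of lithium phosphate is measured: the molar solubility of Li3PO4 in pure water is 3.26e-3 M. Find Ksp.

3.05 × 10^-9

Li3PO4(s) ⇌ 3 Li^+ + PO4^3-
With molar solubility s: [Li^+] = 3s, [PO4^3-] = s.
Ksp = [Li^+]^3[PO4^3-]
Substituting: Ksp = (3s)^3s = 27s^4
With s = 3.26 x 10^-3: Ksp = 3.05 × 10^-9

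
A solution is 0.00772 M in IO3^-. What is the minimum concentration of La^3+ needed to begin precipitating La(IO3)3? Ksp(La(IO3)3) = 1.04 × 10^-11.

[La^3+] = 2.26e-5 M

La(IO3)3(s) ⇌ La^3+ + 3 IO3^-
Ksp = [La^3+][IO3^-]^3
Precipitation begins when Q = Ksp. With [IO3^-] = 0.00772 M:
1.04 × 10^-11 = (0.00772)^3 × [La^3+]
[La^3+] = (1.04 × 10^-11 / 4.601 x 10^-7) = 2.26 × 10^-5 M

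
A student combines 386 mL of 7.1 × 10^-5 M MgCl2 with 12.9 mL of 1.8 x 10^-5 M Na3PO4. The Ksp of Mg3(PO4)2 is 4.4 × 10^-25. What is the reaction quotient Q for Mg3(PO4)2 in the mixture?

1.1 × 10^-25

Total volume = 386 + 12.9 = 398.9 mL.
[Mg^2+] = 7.1 × 10^-5 × (386/398.9) = 6.87 × 10^-5 M
[PO4^3-] = 1.8 x 10^-5 × (12.9/398.9) = 5.82 x 10^-7 M
Mg3(PO4)2(s) <=> 3 Mg^2+ + 2 PO4^3-, so Q = [Mg^2+]^3[PO4^3-]^2
Q = (6.87 × 10^-5)^3(5.82 x 10^-7)^2 = 1.1 × 10^-25
Q < Ksp, so no precipitate of Mg3(PO4)2 forms.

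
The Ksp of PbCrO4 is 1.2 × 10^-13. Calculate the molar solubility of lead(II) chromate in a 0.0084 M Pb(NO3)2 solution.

s = 1.4e-11 M

PbCrO4(s) <=> Pb^2+(aq) + CrO4^2-(aq)
Ksp = [Pb^2+][CrO4^2-]
Let s be the molar solubility in this solution. [Pb^2+] = 0.0084 + s ≈ 0.0084, [CrO4^2-] = s (since Pb^2+ from Pb(NO3)2 dominates).
Ksp ≈ 0.0084 × s
s = 1.4 x 10^-11 M
Check: s = 1.4 × 10^-11 ≪ 0.0084, so the approximation is valid.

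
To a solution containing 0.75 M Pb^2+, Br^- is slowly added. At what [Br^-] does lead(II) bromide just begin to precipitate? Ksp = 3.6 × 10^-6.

PbBr2(s) ⇌ Pb^2+(aq) + 2 Br^-(aq)
Ksp = [Pb^2+][Br^-]^2
Precipitation begins when Q = Ksp. With [Pb^2+] = 0.75 M:
3.6 × 10^-6 = (0.75) × [Br^-]^2
[Br^-] = (3.6 × 10^-6 / 7.5 × 10^-1)^(1/2) = 2.2 × 10^-3 M

[Br^-] = 2.2 × 10^-3 M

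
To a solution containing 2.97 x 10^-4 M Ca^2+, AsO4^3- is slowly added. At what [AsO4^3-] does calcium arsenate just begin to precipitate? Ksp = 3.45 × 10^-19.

Ca3(AsO4)2(s) <=> 3 Ca^2+(aq) + 2 AsO4^3-(aq)
Ksp = [Ca^2+]^3[AsO4^3-]^2
Precipitation begins when Q = Ksp. With [Ca^2+] = 2.97 x 10^-4 M:
3.45 × 10^-19 = (2.97 x 10^-4)^3 × [AsO4^3-]^2
[AsO4^3-] = (3.45 × 10^-19 / 2.620 × 10^-11)^(1/2) = 1.15 x 10^-4 M

1.15 x 10^-4 M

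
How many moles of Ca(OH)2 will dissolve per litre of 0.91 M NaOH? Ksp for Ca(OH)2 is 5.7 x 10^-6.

s ≈ 6.9e-6 M

Ca(OH)2(s) ⇌ Ca^2+(aq) + 2 OH^-(aq)
Ksp = [Ca^2+][OH^-]^2
If s mol/L dissolves here, [Ca^2+] = s, [OH^-] = 0.91 + 2s ≈ 0.91 (common-ion effect: OH^- is already 0.91 M).
Ksp ≈ s × (0.91)^2
s = 6.9 × 10^-6 M
Check: 2s = 1.4 × 10^-5 ≪ 0.91, so the approximation is valid.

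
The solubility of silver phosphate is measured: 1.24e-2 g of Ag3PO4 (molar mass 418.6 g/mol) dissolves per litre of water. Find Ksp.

Molar solubility s = (1.24 x 10^-2 g/L) / (418.6 g/mol) = 2.962 × 10^-5 M.
Ag3PO4(s) ⇌ 3 Ag^+ + PO4^3-
For each mole of Ag3PO4 that dissolves: [Ag^+] = 3s, [PO4^3-] = s.
Ksp = [Ag^+]^3[PO4^3-]
Ksp = (3s)^3s = 27s^4
With s = 2.962 × 10^-5: Ksp = 2.08 x 10^-17

Ksp = 2.08 × 10^-17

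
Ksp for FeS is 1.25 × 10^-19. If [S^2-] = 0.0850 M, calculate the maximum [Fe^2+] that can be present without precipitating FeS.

FeS(s) ⇌ Fe^2+ + S^2-
Ksp = [Fe^2+][S^2-]
Precipitation begins when Q = Ksp. With [S^2-] = 0.0850 M:
1.25 × 10^-19 = (0.0850) × [Fe^2+]
[Fe^2+] = (1.25 × 10^-19 / 8.50 × 10^-2) = 1.47 x 10^-18 M

[Fe^2+] = 1.47 x 10^-18 M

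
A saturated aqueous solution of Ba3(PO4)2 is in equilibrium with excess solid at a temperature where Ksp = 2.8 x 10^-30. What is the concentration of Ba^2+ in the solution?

Ba3(PO4)2(s) ⇌ 3 Ba^2+ + 2 PO4^3-
Ksp = [Ba^2+]^3[PO4^3-]^2
With molar solubility s: [Ba^2+] = 3s, [PO4^3-] = 2s.
Ksp = (3s)^3(2s)^2 = 108s^5
s^5 = 2.8 x 10^-30 / 108, so s = 4.82 × 10^-7 M
[Ba^2+] = 3s = 1.4 x 10^-6 M

[Ba^2+] = 1.4 × 10^-6 M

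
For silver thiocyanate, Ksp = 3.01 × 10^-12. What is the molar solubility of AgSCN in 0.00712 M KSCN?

AgSCN(s) <=> Ag^+(aq) + SCN^-(aq)
Ksp = [Ag^+][SCN^-]
Let s be the molar solubility in this solution. [Ag^+] = s, [SCN^-] = 0.00712 + s ≈ 0.00712 (since SCN^- from KSCN dominates).
Ksp ≈ s × 0.00712
s = 4.23 × 10^-10 M
Check: s = 4.2 x 10^-10 ≪ 0.00712, so the approximation is valid.

s ≈ 4.23 × 10^-10 M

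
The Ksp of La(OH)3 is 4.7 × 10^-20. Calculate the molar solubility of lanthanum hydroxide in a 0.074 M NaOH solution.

La(OH)3(s) <=> La^3+(aq) + 3 OH^-(aq)
Ksp = [La^3+][OH^-]^3
Let s = moles of La(OH)3 that dissolve per litre. [La^3+] = s, [OH^-] = 0.074 + 3s ≈ 0.074 (common-ion effect: OH^- is already 0.074 M).
Ksp ≈ s × (0.074)^3
s = 1.2 x 10^-16 M
Check: 3s = 3.5 x 10^-16 ≪ 0.074, so the approximation is valid.

s = 1.2e-16 M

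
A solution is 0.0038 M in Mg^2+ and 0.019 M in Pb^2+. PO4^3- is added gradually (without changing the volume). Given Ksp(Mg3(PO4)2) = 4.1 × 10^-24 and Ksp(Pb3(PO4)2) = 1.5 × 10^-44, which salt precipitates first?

Each salt begins to precipitate when Q = Ksp, i.e. when [PO4^3-] reaches its threshold.
For Mg3(PO4)2: 4.1 × 10^-24 = (0.0038)^3 × [PO4^3-]^2  ⇒  [PO4^3-] = 8.6 × 10^-9 M.
For Pb3(PO4)2: 1.5 × 10^-44 = (0.019)^3 × [PO4^3-]^2  ⇒  [PO4^3-] = 4.7 x 10^-20 M.
The salt with the lower threshold [PO4^3-] precipitates first: Pb3(PO4)2.

Pb3(PO4)2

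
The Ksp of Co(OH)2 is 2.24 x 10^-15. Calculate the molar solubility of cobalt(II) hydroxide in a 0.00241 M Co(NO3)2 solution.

Co(OH)2(s) ⇌ Co^2+(aq) + 2 OH^-(aq)
Ksp = [Co^2+][OH^-]^2
If s mol/L dissolves here, [Co^2+] = 0.00241 + s ≈ 0.00241, [OH^-] = 2s (Ksp is small, so little additional dissolves).
Ksp ≈ 0.00241 × (2s)^2
s = 4.82 × 10^-7 M
Check: s = 4.8 × 10^-7 ≪ 0.00241, so the approximation is valid.

s ≈ 4.82 x 10^-7 M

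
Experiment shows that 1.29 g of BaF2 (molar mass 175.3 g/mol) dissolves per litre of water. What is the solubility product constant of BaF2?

Molar solubility s = (1.29 g/L) / (175.3 g/mol) = 7.359 x 10^-3 M.
BaF2(s) ⇌ Ba^2+(aq) + 2 F^-(aq)
If s mol/L of BaF2 dissolves, [Ba^2+] = s and [F^-] = 2s.
Ksp = [Ba^2+][F^-]^2
Substituting: Ksp = s(2s)^2 = 4s^3
Ksp = 4 × (7.359 x 10^-3)^3 = 1.59 × 10^-6

Ksp = 1.59 × 10^-6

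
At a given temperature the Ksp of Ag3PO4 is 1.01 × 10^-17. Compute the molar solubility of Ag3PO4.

Ag3PO4(s) <=> 3 Ag^+(aq) + PO4^3-(aq)
Ksp = [Ag^+]^3[PO4^3-]
If s mol/L of Ag3PO4 dissolves, [Ag^+] = 3s and [PO4^3-] = s.
So Ksp = (3s)^3 × s = 27s^4
s^4 = 1.01 × 10^-17 / 27, so s = 2.47 × 10^-5 M

s ≈ 2.47e-5 M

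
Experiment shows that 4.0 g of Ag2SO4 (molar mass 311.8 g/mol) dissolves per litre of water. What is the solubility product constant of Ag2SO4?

Molar solubility s = (4.0 g/L) / (311.8 g/mol) = 1.28 × 10^-2 M.
Ag2SO4(s) ⇌ 2 Ag^+(aq) + SO4^2-(aq)
If s mol/L of Ag2SO4 dissolves, [Ag^+] = 2s and [SO4^2-] = s.
Ksp = [Ag^+]^2[SO4^2-]
So Ksp = (2s)^2 × s = 4s^3
With s = 1.28 × 10^-2: Ksp = 8.4 × 10^-6

8.4e-6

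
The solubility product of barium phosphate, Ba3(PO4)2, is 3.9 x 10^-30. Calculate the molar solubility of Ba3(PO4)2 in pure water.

s ≈ 5.1 × 10^-7 M

Ba3(PO4)2(s) ⇌ 3 Ba^2+ + 2 PO4^3-
Ksp = [Ba^2+]^3[PO4^3-]^2
With molar solubility s: [Ba^2+] = 3s, [PO4^3-] = 2s.
So Ksp = (3s)^3 × (2s)^2 = 108s^5
s^5 = 3.9 x 10^-30 / 108, so s = 5.1 x 10^-7 M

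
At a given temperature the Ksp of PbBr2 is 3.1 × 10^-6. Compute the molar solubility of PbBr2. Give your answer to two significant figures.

PbBr2(s) <=> Pb^2+(aq) + 2 Br^-(aq)
Ksp = [Pb^2+][Br^-]^2
With molar solubility s: [Pb^2+] = s, [Br^-] = 2s.
Ksp = s(2s)^2 = 4s^3
Solving, s = (3.1 × 10^-6/4)^(1/3) = 9.2 × 10^-3 M

s ≈ 9.2 × 10^-3 M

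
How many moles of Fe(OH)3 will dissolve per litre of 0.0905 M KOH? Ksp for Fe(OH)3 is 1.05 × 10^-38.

Fe(OH)3(s) ⇌ Fe^3+(aq) + 3 OH^-(aq)
Ksp = [Fe^3+][OH^-]^3
Let s = moles of Fe(OH)3 that dissolve per litre. [Fe^3+] = s, [OH^-] = 0.0905 + 3s ≈ 0.0905 (common-ion effect: OH^- is already 0.0905 M).
Ksp ≈ s × (0.0905)^3
s = 1.42 × 10^-35 M
Check: 3s = 4.2 x 10^-35 ≪ 0.0905, so the approximation is valid.

s = 1.42e-35 M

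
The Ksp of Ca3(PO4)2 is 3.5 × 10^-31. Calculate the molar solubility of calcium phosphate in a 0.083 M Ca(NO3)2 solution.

s ≈ 1.2 × 10^-14 M

Ca3(PO4)2(s) ⇌ 3 Ca^2+(aq) + 2 PO4^3-(aq)
Ksp = [Ca^2+]^3[PO4^3-]^2
Let s be the molar solubility in this solution. [Ca^2+] = 0.083 + 3s ≈ 0.083, [PO4^3-] = 2s (since Ca^2+ from Ca(NO3)2 dominates).
Ksp ≈ (0.083)^3 × (2s)^2
s = 1.2 x 10^-14 M
Check: 3s = 3.7 x 10^-14 ≪ 0.083, so the approximation is valid.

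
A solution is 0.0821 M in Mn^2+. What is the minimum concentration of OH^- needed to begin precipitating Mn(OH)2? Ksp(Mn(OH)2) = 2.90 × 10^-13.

1.88 × 10^-6 M

Mn(OH)2(s) <=> Mn^2+ + 2 OH^-
Ksp = [Mn^2+][OH^-]^2
Precipitation begins when Q = Ksp. With [Mn^2+] = 0.0821 M:
2.90 × 10^-13 = (0.0821) × [OH^-]^2
[OH^-] = (2.90 × 10^-13 / 8.21 × 10^-2)^(1/2) = 1.88 x 10^-6 M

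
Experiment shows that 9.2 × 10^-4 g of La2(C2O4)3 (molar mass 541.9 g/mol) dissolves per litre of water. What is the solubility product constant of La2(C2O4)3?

Molar solubility s = (9.2 x 10^-4 g/L) / (541.9 g/mol) = 1.70 × 10^-6 M.
La2(C2O4)3(s) <=> 2 La^3+ + 3 C2O4^2-
For each mole of La2(C2O4)3 that dissolves: [La^3+] = 2s, [C2O4^2-] = 3s.
Ksp = [La^3+]^2[C2O4^2-]^3
Ksp = (2s)^2(3s)^3 = 108s^5
Ksp = 108 × (1.70 × 10^-6)^5 = 1.5 × 10^-27

Ksp ≈ 1.5 × 10^-27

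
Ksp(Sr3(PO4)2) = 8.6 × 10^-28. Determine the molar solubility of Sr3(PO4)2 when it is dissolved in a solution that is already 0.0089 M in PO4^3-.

Sr3(PO4)2(s) ⇌ 3 Sr^2+ + 2 PO4^3-
Ksp = [Sr^2+]^3[PO4^3-]^2
If s mol/L dissolves here, [Sr^2+] = 3s, [PO4^3-] = 0.0089 + 2s ≈ 0.0089 (common-ion effect: PO4^3- is already 0.0089 M).
Ksp ≈ (3s)^3 × (0.0089)^2
s = 7.4 × 10^-9 M
Check: 2s = 1.5 × 10^-8 ≪ 0.0089, so the approximation is valid.

s ≈ 7.4e-9 M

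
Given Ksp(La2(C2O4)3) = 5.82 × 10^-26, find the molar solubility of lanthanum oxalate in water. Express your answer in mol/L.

s ≈ 3.52 x 10^-6 M

La2(C2O4)3(s) ⇌ 2 La^3+ + 3 C2O4^2-
Ksp = [La^3+]^2[C2O4^2-]^3
Let s = molar solubility. Then [La^3+] = 2s and [C2O4^2-] = 3s.
Substituting: Ksp = (2s)^2(3s)^3 = 108s^5
s^5 = 5.82 × 10^-26 / 108, so s = 3.52 × 10^-6 M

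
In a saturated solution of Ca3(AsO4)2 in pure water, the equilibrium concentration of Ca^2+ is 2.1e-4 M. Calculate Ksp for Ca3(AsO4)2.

1.8 x 10^-19

Ca3(AsO4)2(s) ⇌ 3 Ca^2+(aq) + 2 AsO4^3-(aq)
Stoichiometry gives [AsO4^3-] = (2/3)[Ca^2+] = 1.40 x 10^-4 M.
Ksp = [Ca^2+]^3[AsO4^3-]^2
Ksp = (2.1 × 10^-4)^3 × (1.40 × 10^-4)^2 = 1.8 × 10^-19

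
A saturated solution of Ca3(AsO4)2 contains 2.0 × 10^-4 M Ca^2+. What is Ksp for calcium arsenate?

Ca3(AsO4)2(s) ⇌ 3 Ca^2+ + 2 AsO4^3-
Stoichiometry gives [AsO4^3-] = (2/3)[Ca^2+] = 1.33 × 10^-4 M.
Ksp = [Ca^2+]^3[AsO4^3-]^2
Ksp = (2.0 × 10^-4)^3 × (1.33 × 10^-4)^2 = 1.4 x 10^-19

1.4 × 10^-19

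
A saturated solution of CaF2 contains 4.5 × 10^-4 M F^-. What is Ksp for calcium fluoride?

CaF2(s) ⇌ Ca^2+(aq) + 2 F^-(aq)
Stoichiometry gives [Ca^2+] = (1/2)[F^-] = 2.25 x 10^-4 M.
Ksp = [Ca^2+][F^-]^2
Ksp = 2.25 × 10^-4 × (4.5 × 10^-4)^2 = 4.6 × 10^-11

Ksp ≈ 4.6e-11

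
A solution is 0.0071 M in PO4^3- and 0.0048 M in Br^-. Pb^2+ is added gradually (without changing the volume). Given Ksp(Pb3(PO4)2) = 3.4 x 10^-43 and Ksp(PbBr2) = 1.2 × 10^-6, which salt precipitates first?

Precipitation of each salt starts when its ion product equals its Ksp.
For Pb3(PO4)2: 3.4 x 10^-43 = (0.0071)^2 × [Pb^2+]^3  ⇒  [Pb^2+] = 1.9 × 10^-13 M.
For PbBr2: 1.2 × 10^-6 = (0.0048)^2 × [Pb^2+]  ⇒  [Pb^2+] = 5.2 × 10^-2 M.
The salt with the lower threshold [Pb^2+] precipitates first: Pb3(PO4)2.

Pb3(PO4)2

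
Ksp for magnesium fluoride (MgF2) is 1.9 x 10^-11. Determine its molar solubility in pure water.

1.7 × 10^-4 M

MgF2(s) <=> Mg^2+ + 2 F^-
Ksp = [Mg^2+][F^-]^2
If s mol/L of MgF2 dissolves, [Mg^2+] = s and [F^-] = 2s.
Ksp = s(2s)^2 = 4s^3
Solving, s = (1.9 x 10^-11/4)^(1/3) = 1.7 × 10^-4 M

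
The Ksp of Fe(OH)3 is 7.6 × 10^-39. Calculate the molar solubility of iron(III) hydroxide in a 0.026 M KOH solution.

s = 4.3 x 10^-34 M

Fe(OH)3(s) ⇌ Fe^3+ + 3 OH^-
Ksp = [Fe^3+][OH^-]^3
If s mol/L dissolves here, [Fe^3+] = s, [OH^-] = 0.026 + 3s ≈ 0.026 (common-ion effect: OH^- is already 0.026 M).
Ksp ≈ s × (0.026)^3
s = 4.3 × 10^-34 M
Check: 3s = 1.3 x 10^-33 ≪ 0.026, so the approximation is valid.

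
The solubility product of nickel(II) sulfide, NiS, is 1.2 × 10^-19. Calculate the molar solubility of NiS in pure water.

3.5e-10 M

NiS(s) ⇌ Ni^2+(aq) + S^2-(aq)
Ksp = [Ni^2+][S^2-]
With molar solubility s: [Ni^2+] = s, [S^2-] = s.
Ksp = s^2
s = √(1.2 × 10^-19) = 3.5 × 10^-10 M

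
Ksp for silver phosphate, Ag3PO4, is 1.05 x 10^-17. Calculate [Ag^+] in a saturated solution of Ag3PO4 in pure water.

7.49 × 10^-5 M

Ag3PO4(s) ⇌ 3 Ag^+ + PO4^3-
Ksp = [Ag^+]^3[PO4^3-]
For each mole of Ag3PO4 that dissolves: [Ag^+] = 3s, [PO4^3-] = s.
Substituting: Ksp = (3s)^3s = 27s^4
Solving, s = (1.05 x 10^-17/27)^(1/4) = 2.497 × 10^-5 M
[Ag^+] = 3s = 7.49 × 10^-5 M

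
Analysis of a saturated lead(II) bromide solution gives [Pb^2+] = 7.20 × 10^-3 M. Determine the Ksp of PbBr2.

PbBr2(s) ⇌ Pb^2+ + 2 Br^-
Stoichiometry gives [Br^-] = (2/1)[Pb^2+] = 1.440 × 10^-2 M.
Ksp = [Pb^2+][Br^-]^2
Ksp = 7.20 x 10^-3 × (1.440 × 10^-2)^2 = 1.49 x 10^-6

1.49 × 10^-6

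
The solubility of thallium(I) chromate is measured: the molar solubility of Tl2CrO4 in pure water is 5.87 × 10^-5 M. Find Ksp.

Ksp = 8.09e-13

Tl2CrO4(s) <=> 2 Tl^+(aq) + CrO4^2-(aq)
Let s = molar solubility. Then [Tl^+] = 2s and [CrO4^2-] = s.
Ksp = [Tl^+]^2[CrO4^2-]
Ksp = (2s)^2s = 4s^3
Ksp = 4 × (5.87 × 10^-5)^3 = 8.09 x 10^-13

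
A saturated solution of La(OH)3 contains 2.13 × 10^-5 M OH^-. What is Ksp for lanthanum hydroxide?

La(OH)3(s) <=> La^3+(aq) + 3 OH^-(aq)
Stoichiometry gives [La^3+] = (1/3)[OH^-] = 7.100 x 10^-6 M.
Ksp = [La^3+][OH^-]^3
Ksp = 7.100 × 10^-6 × (2.13 x 10^-5)^3 = 6.86 x 10^-20

Ksp ≈ 6.86 × 10^-20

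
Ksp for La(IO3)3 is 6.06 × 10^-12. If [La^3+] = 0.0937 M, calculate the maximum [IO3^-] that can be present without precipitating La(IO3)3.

4.01 × 10^-4 M

La(IO3)3(s) ⇌ La^3+(aq) + 3 IO3^-(aq)
Ksp = [La^3+][IO3^-]^3
Precipitation begins when Q = Ksp. With [La^3+] = 0.0937 M:
6.06 × 10^-12 = (0.0937) × [IO3^-]^3
[IO3^-] = (6.06 × 10^-12 / 9.37 × 10^-2)^(1/3) = 4.01 × 10^-4 M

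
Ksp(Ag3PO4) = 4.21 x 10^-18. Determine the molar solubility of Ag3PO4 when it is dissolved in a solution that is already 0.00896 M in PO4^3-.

s = 2.59 x 10^-6 M

Ag3PO4(s) ⇌ 3 Ag^+ + PO4^3-
Ksp = [Ag^+]^3[PO4^3-]
If s mol/L dissolves here, [Ag^+] = 3s, [PO4^3-] = 0.00896 + s ≈ 0.00896 (since the PO4^3- already present dominates).
Ksp ≈ (3s)^3 × 0.00896
s = 2.59 × 10^-6 M
Check: s = 2.6 x 10^-6 ≪ 0.00896, so the approximation is valid.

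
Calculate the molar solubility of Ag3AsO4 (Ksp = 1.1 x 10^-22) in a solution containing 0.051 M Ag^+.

Ag3AsO4(s) ⇌ 3 Ag^+ + AsO4^3-
Ksp = [Ag^+]^3[AsO4^3-]
Let s = moles of Ag3AsO4 that dissolve per litre. [Ag^+] = 0.051 + 3s ≈ 0.051, [AsO4^3-] = s (since the Ag^+ already present dominates).
Ksp ≈ (0.051)^3 × s
s = 8.3 × 10^-19 M
Check: 3s = 2.5 × 10^-18 ≪ 0.051, so the approximation is valid.

s ≈ 8.3 × 10^-19 M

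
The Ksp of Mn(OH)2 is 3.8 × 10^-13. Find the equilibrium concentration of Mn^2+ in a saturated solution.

[Mn^2+] = 4.6e-5 M

Mn(OH)2(s) <=> Mn^2+ + 2 OH^-
Ksp = [Mn^2+][OH^-]^2
For each mole of Mn(OH)2 that dissolves: [Mn^2+] = s, [OH^-] = 2s.
Substituting: Ksp = s(2s)^2 = 4s^3
s^3 = 3.8 × 10^-13 / 4, so s = 4.56 × 10^-5 M
[Mn^2+] = s = 4.6 × 10^-5 M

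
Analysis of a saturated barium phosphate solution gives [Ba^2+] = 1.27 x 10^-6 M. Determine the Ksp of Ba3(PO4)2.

Ksp ≈ 1.47e-30

Ba3(PO4)2(s) <=> 3 Ba^2+ + 2 PO4^3-
Stoichiometry gives [PO4^3-] = (2/3)[Ba^2+] = 8.467 x 10^-7 M.
Ksp = [Ba^2+]^3[PO4^3-]^2
Ksp = (1.27 × 10^-6)^3 × (8.467 × 10^-7)^2 = 1.47 × 10^-30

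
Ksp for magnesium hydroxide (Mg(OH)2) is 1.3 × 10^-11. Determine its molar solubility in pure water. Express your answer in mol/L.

Mg(OH)2(s) ⇌ Mg^2+(aq) + 2 OH^-(aq)
Ksp = [Mg^2+][OH^-]^2
If s mol/L of Mg(OH)2 dissolves, [Mg^2+] = s and [OH^-] = 2s.
Ksp = s(2s)^2 = 4s^3
s^3 = 1.3 × 10^-11 / 4, so s = 1.5 × 10^-4 M

1.5 x 10^-4 M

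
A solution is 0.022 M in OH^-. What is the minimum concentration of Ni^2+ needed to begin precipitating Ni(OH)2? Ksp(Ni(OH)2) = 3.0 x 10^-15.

Ni(OH)2(s) ⇌ Ni^2+ + 2 OH^-
Ksp = [Ni^2+][OH^-]^2
Precipitation begins when Q = Ksp. With [OH^-] = 0.022 M:
3.0 x 10^-15 = (0.022)^2 × [Ni^2+]
[Ni^2+] = (3.0 x 10^-15 / 4.84 x 10^-4) = 6.2 × 10^-12 M

6.2 × 10^-12 M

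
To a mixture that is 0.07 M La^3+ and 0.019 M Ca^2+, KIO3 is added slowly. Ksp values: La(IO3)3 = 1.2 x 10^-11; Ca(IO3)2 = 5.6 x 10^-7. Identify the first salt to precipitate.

Each salt begins to precipitate when Q = Ksp, i.e. when [IO3^-] reaches its threshold.
For La(IO3)3: 1.2 x 10^-11 = 0.07 × [IO3^-]^3  ⇒  [IO3^-] = 5.6 × 10^-4 M.
For Ca(IO3)2: 5.6 x 10^-7 = 0.019 × [IO3^-]^2  ⇒  [IO3^-] = 5.4 x 10^-3 M.
The salt with the lower threshold [IO3^-] precipitates first: La(IO3)3.

La(IO3)3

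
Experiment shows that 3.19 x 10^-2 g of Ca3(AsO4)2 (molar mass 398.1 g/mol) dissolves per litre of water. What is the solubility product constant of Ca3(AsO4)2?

Molar solubility s = (3.19 x 10^-2 g/L) / (398.1 g/mol) = 8.013 x 10^-5 M.
Ca3(AsO4)2(s) <=> 3 Ca^2+ + 2 AsO4^3-
Let s = molar solubility. Then [Ca^2+] = 3s and [AsO4^3-] = 2s.
Ksp = [Ca^2+]^3[AsO4^3-]^2
Substituting: Ksp = (3s)^3(2s)^2 = 108s^5
Ksp = 108 × (8.013 × 10^-5)^5 = 3.57 × 10^-19

3.57 × 10^-19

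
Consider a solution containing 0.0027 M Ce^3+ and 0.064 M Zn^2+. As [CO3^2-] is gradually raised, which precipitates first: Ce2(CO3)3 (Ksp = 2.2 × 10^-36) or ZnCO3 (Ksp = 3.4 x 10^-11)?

Precipitation of each salt starts when its ion product equals its Ksp.
For Ce2(CO3)3: 2.2 × 10^-36 = (0.0027)^2 × [CO3^2-]^3  ⇒  [CO3^2-] = 6.7 × 10^-11 M.
For ZnCO3: 3.4 x 10^-11 = 0.064 × [CO3^2-]  ⇒  [CO3^2-] = 5.3 × 10^-10 M.
The salt with the lower threshold [CO3^2-] precipitates first: Ce2(CO3)3.

Ce2(CO3)3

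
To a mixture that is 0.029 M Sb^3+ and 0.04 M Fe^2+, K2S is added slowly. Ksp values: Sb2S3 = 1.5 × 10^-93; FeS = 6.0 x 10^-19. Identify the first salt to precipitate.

Sb2S3

Each salt begins to precipitate when Q = Ksp, i.e. when [S^2-] reaches its threshold.
For Sb2S3: 1.5 × 10^-93 = (0.029)^2 × [S^2-]^3  ⇒  [S^2-] = 1.2 x 10^-30 M.
For FeS: 6.0 x 10^-19 = 0.04 × [S^2-]  ⇒  [S^2-] = 1.5 x 10^-17 M.
The salt with the lower threshold [S^2-] precipitates first: Sb2S3.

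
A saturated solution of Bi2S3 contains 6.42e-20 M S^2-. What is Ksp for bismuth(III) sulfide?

4.85e-97

Bi2S3(s) <=> 2 Bi^3+ + 3 S^2-
Stoichiometry gives [Bi^3+] = (2/3)[S^2-] = 4.280 x 10^-20 M.
Ksp = [Bi^3+]^2[S^2-]^3
Ksp = (4.280 × 10^-20)^2 × (6.42 × 10^-20)^3 = 4.85 x 10^-97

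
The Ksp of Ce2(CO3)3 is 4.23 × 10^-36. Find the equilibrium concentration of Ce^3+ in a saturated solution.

Ce2(CO3)3(s) ⇌ 2 Ce^3+(aq) + 3 CO3^2-(aq)
Ksp = [Ce^3+]^2[CO3^2-]^3
For each mole of Ce2(CO3)3 that dissolves: [Ce^3+] = 2s, [CO3^2-] = 3s.
Ksp = (2s)^2(3s)^3 = 108s^5
s = (4.23 × 10^-36 / 108)^(1/5) = 3.301 x 10^-8 M
[Ce^3+] = 2s = 6.60 × 10^-8 M

[Ce^3+] ≈ 6.60 × 10^-8 M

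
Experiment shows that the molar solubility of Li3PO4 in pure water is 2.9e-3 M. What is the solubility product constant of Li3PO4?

Li3PO4(s) ⇌ 3 Li^+ + PO4^3-
If s mol/L of Li3PO4 dissolves, [Li^+] = 3s and [PO4^3-] = s.
Ksp = [Li^+]^3[PO4^3-]
Substituting: Ksp = (3s)^3s = 27s^4
Ksp = 27 × (2.9 × 10^-3)^4 = 1.9 x 10^-9

1.9e-9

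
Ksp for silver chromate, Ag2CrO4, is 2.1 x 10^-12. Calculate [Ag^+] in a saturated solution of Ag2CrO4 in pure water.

Ag2CrO4(s) ⇌ 2 Ag^+(aq) + CrO4^2-(aq)
Ksp = [Ag^+]^2[CrO4^2-]
With molar solubility s: [Ag^+] = 2s, [CrO4^2-] = s.
Ksp = (2s)^2s = 4s^3
Solving, s = (2.1 x 10^-12/4)^(1/3) = 8.07 x 10^-5 M
[Ag^+] = 2s = 1.6 x 10^-4 M

[Ag^+] ≈ 1.6e-4 M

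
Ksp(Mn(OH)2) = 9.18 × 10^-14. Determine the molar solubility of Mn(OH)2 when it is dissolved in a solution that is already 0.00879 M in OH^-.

Mn(OH)2(s) ⇌ Mn^2+ + 2 OH^-
Ksp = [Mn^2+][OH^-]^2
If s mol/L dissolves here, [Mn^2+] = s, [OH^-] = 0.00879 + 2s ≈ 0.00879 (Ksp is small, so little additional dissolves).
Ksp ≈ s × (0.00879)^2
s = 1.19 × 10^-9 M
Check: 2s = 2.4 × 10^-9 ≪ 0.00879, so the approximation is valid.

s ≈ 1.19 × 10^-9 M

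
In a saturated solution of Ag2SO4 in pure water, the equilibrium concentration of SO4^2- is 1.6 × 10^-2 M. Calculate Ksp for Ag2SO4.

Ag2SO4(s) ⇌ 2 Ag^+ + SO4^2-
Stoichiometry gives [Ag^+] = (2/1)[SO4^2-] = 3.20 × 10^-2 M.
Ksp = [Ag^+]^2[SO4^2-]
Ksp = (3.20 × 10^-2)^2 × 1.6 × 10^-2 = 1.6 × 10^-5

Ksp = 1.6e-5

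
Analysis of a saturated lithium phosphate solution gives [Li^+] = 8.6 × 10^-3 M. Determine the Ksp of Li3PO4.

Li3PO4(s) ⇌ 3 Li^+(aq) + PO4^3-(aq)
Stoichiometry gives [PO4^3-] = (1/3)[Li^+] = 2.87 x 10^-3 M.
Ksp = [Li^+]^3[PO4^3-]
Ksp = (8.6 × 10^-3)^3 × 2.87 × 10^-3 = 1.8 × 10^-9

Ksp ≈ 1.8 x 10^-9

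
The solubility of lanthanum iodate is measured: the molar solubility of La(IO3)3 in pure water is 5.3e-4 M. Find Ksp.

La(IO3)3(s) ⇌ La^3+ + 3 IO3^-
If s mol/L of La(IO3)3 dissolves, [La^3+] = s and [IO3^-] = 3s.
Ksp = [La^3+][IO3^-]^3
So Ksp = s × (3s)^3 = 27s^4
Ksp = 27 × (5.3 × 10^-4)^4 = 2.1 x 10^-12

Ksp ≈ 2.1 × 10^-12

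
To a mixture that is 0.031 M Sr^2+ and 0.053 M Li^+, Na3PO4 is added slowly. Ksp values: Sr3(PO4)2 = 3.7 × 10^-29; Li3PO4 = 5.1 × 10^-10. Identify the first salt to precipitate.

Each salt begins to precipitate when Q = Ksp, i.e. when [PO4^3-] reaches its threshold.
For Sr3(PO4)2: 3.7 × 10^-29 = (0.031)^3 × [PO4^3-]^2  ⇒  [PO4^3-] = 1.1 × 10^-12 M.
For Li3PO4: 5.1 × 10^-10 = (0.053)^3 × [PO4^3-]  ⇒  [PO4^3-] = 3.4 x 10^-6 M.
The salt with the lower threshold [PO4^3-] precipitates first: Sr3(PO4)2.

Sr3(PO4)2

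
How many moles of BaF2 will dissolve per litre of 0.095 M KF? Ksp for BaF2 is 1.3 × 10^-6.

BaF2(s) ⇌ Ba^2+(aq) + 2 F^-(aq)
Ksp = [Ba^2+][F^-]^2
Let s = moles of BaF2 that dissolve per litre. [Ba^2+] = s, [F^-] = 0.095 + 2s ≈ 0.095 (common-ion effect: F^- is already 0.095 M).
Ksp ≈ s × (0.095)^2
s = 1.4 × 10^-4 M
Check: 2s = 2.9 × 10^-4 ≪ 0.095, so the approximation is valid.

s ≈ 1.4 x 10^-4 M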